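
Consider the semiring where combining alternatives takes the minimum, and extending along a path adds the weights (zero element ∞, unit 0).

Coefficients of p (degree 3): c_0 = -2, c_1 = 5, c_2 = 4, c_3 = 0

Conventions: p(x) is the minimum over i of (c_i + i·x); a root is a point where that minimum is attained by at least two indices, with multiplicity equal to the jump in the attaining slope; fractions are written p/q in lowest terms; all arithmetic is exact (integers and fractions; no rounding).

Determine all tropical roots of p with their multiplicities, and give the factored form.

hull edge (i=0, c=-2) to (i=3, c=0): slope 2/3, span 3
Factored form: p(x) = 0 ⊗ (x ⊕ (-2/3)) ⊗ (x ⊕ (-2/3)) ⊗ (x ⊕ (-2/3))
Answer: roots = -2/3 (mult 3)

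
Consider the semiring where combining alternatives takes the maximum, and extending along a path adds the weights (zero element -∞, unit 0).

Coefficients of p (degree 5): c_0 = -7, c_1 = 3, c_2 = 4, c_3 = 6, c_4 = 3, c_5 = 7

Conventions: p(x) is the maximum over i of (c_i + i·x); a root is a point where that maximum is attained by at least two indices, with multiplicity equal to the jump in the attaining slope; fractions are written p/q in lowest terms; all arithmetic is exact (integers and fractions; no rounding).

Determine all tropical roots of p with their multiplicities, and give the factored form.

hull edge (i=0, c=-7) to (i=1, c=3): slope 10, span 1
hull edge (i=1, c=3) to (i=3, c=6): slope 3/2, span 2
hull edge (i=3, c=6) to (i=5, c=7): slope 1/2, span 2
Factored form: p(x) = 7 ⊗ (x ⊕ (-10)) ⊗ (x ⊕ (-3/2)) ⊗ (x ⊕ (-3/2)) ⊗ (x ⊕ (-1/2)) ⊗ (x ⊕ (-1/2))
Answer: roots = -10 (mult 1), -3/2 (mult 2), -1/2 (mult 2)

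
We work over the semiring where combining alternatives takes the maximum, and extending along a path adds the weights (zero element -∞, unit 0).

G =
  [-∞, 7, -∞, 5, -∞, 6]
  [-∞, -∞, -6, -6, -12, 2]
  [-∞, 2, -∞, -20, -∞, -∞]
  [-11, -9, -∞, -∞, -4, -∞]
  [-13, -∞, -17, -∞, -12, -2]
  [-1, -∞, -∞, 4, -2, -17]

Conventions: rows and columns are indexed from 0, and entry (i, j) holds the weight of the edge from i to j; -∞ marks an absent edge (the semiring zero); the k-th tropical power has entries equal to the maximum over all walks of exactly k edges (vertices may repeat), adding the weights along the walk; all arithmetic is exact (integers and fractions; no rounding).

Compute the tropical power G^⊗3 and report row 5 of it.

G^⊗2:
  [5, -4, 1, 10, 4, 9]
  [1, -4, -29, 6, 0, -14]
  [-31, -29, -4, -4, -10, 4]
  [-17, -4, -15, -6, -16, -5]
  [-3, -6, -29, 2, -4, -7]
  [-7, 6, -19, 4, 0, 5]
G^⊗3:
  [8, 12, -10, 13, 7, 11]
  [-5, 8, -10, 6, 2, 7]
  [3, -2, -27, 8, 2, -12]
  [-6, -10, -10, -1, -7, -2]
  [-8, 4, -12, 2, -2, 3]
  [4, 0, 0, 9, 3, 8]
Answer: row 5 of G^⊗3 = [4, 0, 0, 9, 3, 8]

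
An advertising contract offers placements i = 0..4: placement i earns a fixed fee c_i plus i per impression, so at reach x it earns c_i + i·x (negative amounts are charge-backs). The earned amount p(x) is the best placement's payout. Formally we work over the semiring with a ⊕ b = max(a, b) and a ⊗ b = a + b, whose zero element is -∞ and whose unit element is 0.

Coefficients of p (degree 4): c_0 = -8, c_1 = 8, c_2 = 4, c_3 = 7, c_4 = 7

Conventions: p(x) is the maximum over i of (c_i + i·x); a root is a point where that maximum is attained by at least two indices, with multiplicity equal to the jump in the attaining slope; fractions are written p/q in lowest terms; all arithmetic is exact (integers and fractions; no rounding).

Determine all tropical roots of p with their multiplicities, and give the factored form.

hull edge (i=0, c=-8) to (i=1, c=8): slope 16, span 1
hull edge (i=1, c=8) to (i=4, c=7): slope -1/3, span 3
Factored form: p(x) = 7 ⊗ (x ⊕ (-16)) ⊗ (x ⊕ 1/3) ⊗ (x ⊕ 1/3) ⊗ (x ⊕ 1/3)
Answer: roots = -16 (mult 1), 1/3 (mult 3)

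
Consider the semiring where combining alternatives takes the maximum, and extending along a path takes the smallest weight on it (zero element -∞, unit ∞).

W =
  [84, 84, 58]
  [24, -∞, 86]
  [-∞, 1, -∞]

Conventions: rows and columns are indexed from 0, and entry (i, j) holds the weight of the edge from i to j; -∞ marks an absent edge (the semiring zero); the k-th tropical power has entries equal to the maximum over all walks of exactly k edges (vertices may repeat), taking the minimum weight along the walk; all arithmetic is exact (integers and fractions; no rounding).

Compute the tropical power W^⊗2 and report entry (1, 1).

W^⊗2:
  [84, 84, 84]
  [24, 24, 24]
  [1, -∞, 1]
Key observation: the optimum is the walk 1->0->1, with weight 24 min 84 = 24.
Optimal value attained by: walk 1->0->1.
Answer: (W^⊗2)[1][1] = 24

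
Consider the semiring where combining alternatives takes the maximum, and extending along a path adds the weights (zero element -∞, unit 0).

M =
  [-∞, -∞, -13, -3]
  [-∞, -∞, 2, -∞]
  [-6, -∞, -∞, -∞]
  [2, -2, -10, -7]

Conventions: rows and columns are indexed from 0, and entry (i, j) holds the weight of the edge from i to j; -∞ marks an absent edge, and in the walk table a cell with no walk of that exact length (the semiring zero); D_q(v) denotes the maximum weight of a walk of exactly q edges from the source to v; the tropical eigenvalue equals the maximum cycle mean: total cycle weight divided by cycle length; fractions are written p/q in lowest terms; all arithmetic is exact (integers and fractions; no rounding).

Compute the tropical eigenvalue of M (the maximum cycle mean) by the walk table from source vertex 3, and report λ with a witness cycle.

q=0: [-∞, -∞, -∞, 0]
q=1: [2, -2, -10, -7]
q=2: [-5, -9, 0, -1]
q=3: [1, -3, -7, -8]
q=4: [-6, -10, -1, -2]
Optimal cycle mean attained by: cycle 0->3->0, total (-3) + 2, length 2.
Answer: λ = -1/2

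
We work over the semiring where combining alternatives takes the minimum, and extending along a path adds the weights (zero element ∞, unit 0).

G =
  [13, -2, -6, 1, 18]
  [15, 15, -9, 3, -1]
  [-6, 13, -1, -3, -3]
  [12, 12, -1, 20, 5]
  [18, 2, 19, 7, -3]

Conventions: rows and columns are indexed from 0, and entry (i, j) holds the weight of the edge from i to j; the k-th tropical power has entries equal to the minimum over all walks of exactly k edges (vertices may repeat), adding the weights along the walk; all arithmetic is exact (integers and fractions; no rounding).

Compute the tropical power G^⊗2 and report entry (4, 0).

G^⊗2:
  [-12, 7, -11, -9, -9]
  [-15, 1, -10, -12, -12]
  [-7, -8, -12, -5, -6]
  [-7, 7, -2, -4, -4]
  [13, -1, -7, 4, -6]
Key observation: the optimum is the walk 4->2->0, with weight 19 + (-6) = 13.
Optimal value attained by: walk 4->2->0.
Answer: (G^⊗2)[4][0] = 13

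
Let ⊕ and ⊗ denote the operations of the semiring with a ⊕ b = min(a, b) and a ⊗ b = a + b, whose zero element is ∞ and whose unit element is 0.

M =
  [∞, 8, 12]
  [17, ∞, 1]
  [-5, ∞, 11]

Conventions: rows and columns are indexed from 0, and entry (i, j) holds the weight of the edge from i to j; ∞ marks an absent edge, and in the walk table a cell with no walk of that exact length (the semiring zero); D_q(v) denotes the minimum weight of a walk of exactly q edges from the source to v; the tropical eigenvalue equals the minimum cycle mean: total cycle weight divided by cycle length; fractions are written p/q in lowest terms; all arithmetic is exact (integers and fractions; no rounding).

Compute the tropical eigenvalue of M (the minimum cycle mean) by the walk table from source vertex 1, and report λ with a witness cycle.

q=0: [∞, 0, ∞]
q=1: [17, ∞, 1]
q=2: [-4, 25, 12]
q=3: [7, 4, 8]
Optimal cycle mean attained by: cycle 0->1->2->0, total 8 + 1 + (-5), length 3.
Answer: λ = 4/3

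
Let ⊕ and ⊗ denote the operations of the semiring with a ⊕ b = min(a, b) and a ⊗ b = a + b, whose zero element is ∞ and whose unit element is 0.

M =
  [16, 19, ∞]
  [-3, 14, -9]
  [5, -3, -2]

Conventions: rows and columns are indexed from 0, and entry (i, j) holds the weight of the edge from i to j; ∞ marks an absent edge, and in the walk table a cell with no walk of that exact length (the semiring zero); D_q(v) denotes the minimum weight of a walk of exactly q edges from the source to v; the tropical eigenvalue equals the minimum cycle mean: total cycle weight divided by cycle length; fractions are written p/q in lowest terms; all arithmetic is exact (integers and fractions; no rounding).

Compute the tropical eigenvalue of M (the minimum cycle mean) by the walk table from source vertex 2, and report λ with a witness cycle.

q=0: [∞, ∞, 0]
q=1: [5, -3, -2]
q=2: [-6, -5, -12]
q=3: [-8, -15, -14]
Optimal cycle mean attained by: cycle 1->2->1, total (-9) + (-3), length 2.
Answer: λ = -6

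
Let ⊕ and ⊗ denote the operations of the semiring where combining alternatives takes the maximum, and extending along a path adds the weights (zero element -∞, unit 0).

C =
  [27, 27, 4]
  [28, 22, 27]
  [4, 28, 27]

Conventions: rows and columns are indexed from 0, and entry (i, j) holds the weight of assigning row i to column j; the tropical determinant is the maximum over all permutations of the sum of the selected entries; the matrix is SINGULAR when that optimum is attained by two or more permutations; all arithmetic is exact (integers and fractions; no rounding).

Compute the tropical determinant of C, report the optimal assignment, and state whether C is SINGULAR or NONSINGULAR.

σ = (0, 1, 2): 27 + 22 + 27 = 76
σ = (0, 2, 1): 27 + 27 + 28 = 82
σ = (1, 0, 2): 27 + 28 + 27 = 82
σ = (1, 2, 0): 27 + 27 + 4 = 58
σ = (2, 0, 1): 4 + 28 + 28 = 60
σ = (2, 1, 0): 4 + 22 + 4 = 30
Optimal value attained by: σ = (0, 2, 1).
Answer: det⊕(C) = 82; verdict: SINGULAR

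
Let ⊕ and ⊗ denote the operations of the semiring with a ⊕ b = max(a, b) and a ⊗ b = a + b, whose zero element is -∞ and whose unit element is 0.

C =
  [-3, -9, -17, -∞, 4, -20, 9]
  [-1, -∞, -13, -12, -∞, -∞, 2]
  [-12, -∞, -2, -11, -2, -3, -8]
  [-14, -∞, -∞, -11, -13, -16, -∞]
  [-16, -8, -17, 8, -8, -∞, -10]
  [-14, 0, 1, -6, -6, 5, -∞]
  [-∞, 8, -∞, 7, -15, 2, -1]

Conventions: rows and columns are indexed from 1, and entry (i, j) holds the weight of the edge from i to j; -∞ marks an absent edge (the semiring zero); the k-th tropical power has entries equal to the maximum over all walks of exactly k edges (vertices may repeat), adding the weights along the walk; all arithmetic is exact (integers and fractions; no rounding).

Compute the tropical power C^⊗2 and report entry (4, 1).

C^⊗2:
  [-6, 17, -13, 16, 1, 11, 8]
  [-4, 10, -15, 9, 3, 4, 8]
  [-14, 0, -2, 6, -4, 2, -3]
  [-17, -16, -15, -5, -10, -11, -5]
  [-6, -2, -19, 0, -5, -8, -6]
  [-1, 5, 6, 2, -1, 10, 2]
  [7, 7, 3, 6, -4, 7, 10]
Key observation: the optimum is the walk 4->1->1, with weight (-14) + (-3) = -17.
Optimal value attained by: walk 4->1->1.
Answer: (C^⊗2)[4][1] = -17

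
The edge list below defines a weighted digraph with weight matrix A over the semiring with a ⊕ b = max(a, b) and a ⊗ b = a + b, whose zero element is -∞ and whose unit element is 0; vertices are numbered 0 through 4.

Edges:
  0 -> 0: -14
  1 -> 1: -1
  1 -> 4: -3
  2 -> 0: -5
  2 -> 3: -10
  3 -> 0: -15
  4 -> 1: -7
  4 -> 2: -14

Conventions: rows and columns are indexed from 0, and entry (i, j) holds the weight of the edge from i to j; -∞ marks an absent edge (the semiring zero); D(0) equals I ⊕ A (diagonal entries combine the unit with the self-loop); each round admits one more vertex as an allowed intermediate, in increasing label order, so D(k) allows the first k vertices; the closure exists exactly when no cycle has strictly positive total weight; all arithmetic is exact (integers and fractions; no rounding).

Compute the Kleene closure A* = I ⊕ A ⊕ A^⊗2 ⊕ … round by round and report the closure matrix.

D(0):
  [0, -∞, -∞, -∞, -∞]
  [-∞, 0, -∞, -∞, -3]
  [-5, -∞, 0, -10, -∞]
  [-15, -∞, -∞, 0, -∞]
  [-∞, -7, -14, -∞, 0]
D(1):
  [0, -∞, -∞, -∞, -∞]
  [-∞, 0, -∞, -∞, -3]
  [-5, -∞, 0, -10, -∞]
  [-15, -∞, -∞, 0, -∞]
  [-∞, -7, -14, -∞, 0]
D(2):
  [0, -∞, -∞, -∞, -∞]
  [-∞, 0, -∞, -∞, -3]
  [-5, -∞, 0, -10, -∞]
  [-15, -∞, -∞, 0, -∞]
  [-∞, -7, -14, -∞, 0]
D(3):
  [0, -∞, -∞, -∞, -∞]
  [-∞, 0, -∞, -∞, -3]
  [-5, -∞, 0, -10, -∞]
  [-15, -∞, -∞, 0, -∞]
  [-19, -7, -14, -24, 0]
D(4):
  [0, -∞, -∞, -∞, -∞]
  [-∞, 0, -∞, -∞, -3]
  [-5, -∞, 0, -10, -∞]
  [-15, -∞, -∞, 0, -∞]
  [-19, -7, -14, -24, 0]
D(5):
  [0, -∞, -∞, -∞, -∞]
  [-22, 0, -17, -27, -3]
  [-5, -∞, 0, -10, -∞]
  [-15, -∞, -∞, 0, -∞]
  [-19, -7, -14, -24, 0]
Answer: A* = [[0, -∞, -∞, -∞, -∞], [-22, 0, -17, -27, -3], [-5, -∞, 0, -10, -∞], [-15, -∞, -∞, 0, -∞], [-19, -7, -14, -24, 0]]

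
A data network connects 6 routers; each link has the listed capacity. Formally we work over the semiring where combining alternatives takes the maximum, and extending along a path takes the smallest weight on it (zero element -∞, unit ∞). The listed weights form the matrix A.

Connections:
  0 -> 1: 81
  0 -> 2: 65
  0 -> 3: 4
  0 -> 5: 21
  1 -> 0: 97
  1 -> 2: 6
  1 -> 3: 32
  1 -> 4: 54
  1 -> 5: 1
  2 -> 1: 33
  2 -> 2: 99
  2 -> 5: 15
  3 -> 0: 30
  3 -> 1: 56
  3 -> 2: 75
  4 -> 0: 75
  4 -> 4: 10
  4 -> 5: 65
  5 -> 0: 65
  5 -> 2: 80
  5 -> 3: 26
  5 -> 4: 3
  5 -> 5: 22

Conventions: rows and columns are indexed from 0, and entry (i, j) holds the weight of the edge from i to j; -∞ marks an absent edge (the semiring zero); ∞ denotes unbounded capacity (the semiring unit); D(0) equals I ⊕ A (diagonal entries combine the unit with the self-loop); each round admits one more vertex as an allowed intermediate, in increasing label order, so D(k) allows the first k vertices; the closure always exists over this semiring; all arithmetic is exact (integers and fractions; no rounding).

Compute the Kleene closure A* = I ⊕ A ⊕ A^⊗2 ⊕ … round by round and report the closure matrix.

D(0):
  [∞, 81, 65, 4, -∞, 21]
  [97, ∞, 6, 32, 54, 1]
  [-∞, 33, ∞, -∞, -∞, 15]
  [30, 56, 75, ∞, -∞, -∞]
  [75, -∞, -∞, -∞, ∞, 65]
  [65, -∞, 80, 26, 3, ∞]
D(1):
  [∞, 81, 65, 4, -∞, 21]
  [97, ∞, 65, 32, 54, 21]
  [-∞, 33, ∞, -∞, -∞, 15]
  [30, 56, 75, ∞, -∞, 21]
  [75, 75, 65, 4, ∞, 65]
  [65, 65, 80, 26, 3, ∞]
D(2):
  [∞, 81, 65, 32, 54, 21]
  [97, ∞, 65, 32, 54, 21]
  [33, 33, ∞, 32, 33, 21]
  [56, 56, 75, ∞, 54, 21]
  [75, 75, 65, 32, ∞, 65]
  [65, 65, 80, 32, 54, ∞]
D(3):
  [∞, 81, 65, 32, 54, 21]
  [97, ∞, 65, 32, 54, 21]
  [33, 33, ∞, 32, 33, 21]
  [56, 56, 75, ∞, 54, 21]
  [75, 75, 65, 32, ∞, 65]
  [65, 65, 80, 32, 54, ∞]
D(4):
  [∞, 81, 65, 32, 54, 21]
  [97, ∞, 65, 32, 54, 21]
  [33, 33, ∞, 32, 33, 21]
  [56, 56, 75, ∞, 54, 21]
  [75, 75, 65, 32, ∞, 65]
  [65, 65, 80, 32, 54, ∞]
D(5):
  [∞, 81, 65, 32, 54, 54]
  [97, ∞, 65, 32, 54, 54]
  [33, 33, ∞, 32, 33, 33]
  [56, 56, 75, ∞, 54, 54]
  [75, 75, 65, 32, ∞, 65]
  [65, 65, 80, 32, 54, ∞]
D(6):
  [∞, 81, 65, 32, 54, 54]
  [97, ∞, 65, 32, 54, 54]
  [33, 33, ∞, 32, 33, 33]
  [56, 56, 75, ∞, 54, 54]
  [75, 75, 65, 32, ∞, 65]
  [65, 65, 80, 32, 54, ∞]
Answer: A* = [[∞, 81, 65, 32, 54, 54], [97, ∞, 65, 32, 54, 54], [33, 33, ∞, 32, 33, 33], [56, 56, 75, ∞, 54, 54], [75, 75, 65, 32, ∞, 65], [65, 65, 80, 32, 54, ∞]]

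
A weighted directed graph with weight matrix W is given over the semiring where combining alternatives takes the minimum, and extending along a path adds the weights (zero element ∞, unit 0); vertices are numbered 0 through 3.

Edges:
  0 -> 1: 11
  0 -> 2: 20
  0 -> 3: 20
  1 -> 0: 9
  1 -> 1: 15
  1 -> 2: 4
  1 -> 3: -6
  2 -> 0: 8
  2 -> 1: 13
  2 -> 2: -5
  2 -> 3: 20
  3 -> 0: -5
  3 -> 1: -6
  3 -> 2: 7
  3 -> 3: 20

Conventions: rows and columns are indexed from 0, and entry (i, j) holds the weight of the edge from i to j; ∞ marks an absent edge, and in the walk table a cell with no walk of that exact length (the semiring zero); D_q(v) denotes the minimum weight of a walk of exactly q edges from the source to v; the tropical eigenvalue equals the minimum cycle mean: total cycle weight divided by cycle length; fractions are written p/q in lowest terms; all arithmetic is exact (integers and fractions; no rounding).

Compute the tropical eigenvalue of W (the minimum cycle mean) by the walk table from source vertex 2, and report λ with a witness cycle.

q=0: [∞, ∞, 0, ∞]
q=1: [8, 13, -5, 20]
q=2: [3, 8, -10, 7]
q=3: [-2, 1, -15, 2]
q=4: [-7, -4, -20, -5]
Optimal cycle mean attained by: cycle 1->3->1, total (-6) + (-6), length 2.
Answer: λ = -6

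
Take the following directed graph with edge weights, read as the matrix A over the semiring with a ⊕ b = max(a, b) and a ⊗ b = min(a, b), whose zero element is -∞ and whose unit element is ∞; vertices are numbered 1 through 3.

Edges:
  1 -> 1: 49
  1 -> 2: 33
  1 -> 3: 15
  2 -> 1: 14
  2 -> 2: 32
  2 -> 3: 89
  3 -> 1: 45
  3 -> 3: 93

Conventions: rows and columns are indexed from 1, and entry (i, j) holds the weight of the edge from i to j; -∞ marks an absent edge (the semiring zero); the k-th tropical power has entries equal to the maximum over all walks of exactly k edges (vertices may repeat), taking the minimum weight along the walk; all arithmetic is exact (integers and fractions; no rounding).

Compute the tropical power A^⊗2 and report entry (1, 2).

A^⊗2:
  [49, 33, 33]
  [45, 32, 89]
  [45, 33, 93]
Key observation: the optimum is the walk 1->1->2, with weight 49 min 33 = 33.
Optimal value attained by: walk 1->1->2.
Answer: (A^⊗2)[1][2] = 33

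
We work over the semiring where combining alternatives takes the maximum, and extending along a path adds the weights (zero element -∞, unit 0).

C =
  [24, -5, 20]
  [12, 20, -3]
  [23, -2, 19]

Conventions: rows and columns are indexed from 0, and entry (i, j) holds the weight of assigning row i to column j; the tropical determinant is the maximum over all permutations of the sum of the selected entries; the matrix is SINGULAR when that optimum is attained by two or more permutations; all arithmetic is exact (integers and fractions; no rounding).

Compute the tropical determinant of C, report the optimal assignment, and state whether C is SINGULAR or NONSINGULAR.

σ = (0, 1, 2): 24 + 20 + 19 = 63
σ = (0, 2, 1): 24 + (-3) + (-2) = 19
σ = (1, 0, 2): (-5) + 12 + 19 = 26
σ = (1, 2, 0): (-5) + (-3) + 23 = 15
σ = (2, 0, 1): 20 + 12 + (-2) = 30
σ = (2, 1, 0): 20 + 20 + 23 = 63
Optimal value attained by: σ = (0, 1, 2).
Answer: det⊕(C) = 63; verdict: SINGULAR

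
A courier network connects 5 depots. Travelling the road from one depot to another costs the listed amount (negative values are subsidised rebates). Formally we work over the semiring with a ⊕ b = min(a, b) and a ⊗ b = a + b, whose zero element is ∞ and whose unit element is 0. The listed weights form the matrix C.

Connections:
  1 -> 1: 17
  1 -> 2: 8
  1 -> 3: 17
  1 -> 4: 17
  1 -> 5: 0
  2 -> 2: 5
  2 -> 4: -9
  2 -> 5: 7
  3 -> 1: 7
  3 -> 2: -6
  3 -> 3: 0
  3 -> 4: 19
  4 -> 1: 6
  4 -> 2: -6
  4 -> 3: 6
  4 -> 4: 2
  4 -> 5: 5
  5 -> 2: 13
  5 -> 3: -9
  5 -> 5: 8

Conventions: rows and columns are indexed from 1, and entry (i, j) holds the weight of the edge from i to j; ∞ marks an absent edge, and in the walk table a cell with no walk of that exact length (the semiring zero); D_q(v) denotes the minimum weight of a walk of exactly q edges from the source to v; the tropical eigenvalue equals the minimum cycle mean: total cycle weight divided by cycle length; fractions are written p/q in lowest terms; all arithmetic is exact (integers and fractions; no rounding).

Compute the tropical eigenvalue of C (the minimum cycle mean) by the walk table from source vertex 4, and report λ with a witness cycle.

q=0: [∞, ∞, ∞, 0, ∞]
q=1: [6, -6, 6, 2, 5]
q=2: [8, -4, -4, -15, 1]
q=3: [-9, -21, -9, -13, -10]
q=4: [-7, -19, -19, -30, -14]
q=5: [-24, -36, -24, -28, -25]
Optimal cycle mean attained by: cycle 2->4->2, total (-9) + (-6), length 2.
Answer: λ = -15/2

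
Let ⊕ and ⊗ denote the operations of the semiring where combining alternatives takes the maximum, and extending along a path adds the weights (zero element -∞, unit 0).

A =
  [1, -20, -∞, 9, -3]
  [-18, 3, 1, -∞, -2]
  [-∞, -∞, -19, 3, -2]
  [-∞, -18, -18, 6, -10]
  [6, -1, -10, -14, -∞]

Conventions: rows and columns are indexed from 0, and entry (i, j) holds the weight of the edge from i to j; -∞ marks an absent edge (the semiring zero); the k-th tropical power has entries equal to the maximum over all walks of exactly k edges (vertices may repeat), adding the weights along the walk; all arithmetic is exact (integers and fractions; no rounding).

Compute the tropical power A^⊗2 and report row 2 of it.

A^⊗2:
  [3, -4, -9, 15, -1]
  [4, 6, 4, 4, 1]
  [4, -3, -12, 9, -7]
  [-4, -11, -12, 12, -4]
  [7, 2, 0, 15, 3]
Answer: row 2 of A^⊗2 = [4, -3, -12, 9, -7]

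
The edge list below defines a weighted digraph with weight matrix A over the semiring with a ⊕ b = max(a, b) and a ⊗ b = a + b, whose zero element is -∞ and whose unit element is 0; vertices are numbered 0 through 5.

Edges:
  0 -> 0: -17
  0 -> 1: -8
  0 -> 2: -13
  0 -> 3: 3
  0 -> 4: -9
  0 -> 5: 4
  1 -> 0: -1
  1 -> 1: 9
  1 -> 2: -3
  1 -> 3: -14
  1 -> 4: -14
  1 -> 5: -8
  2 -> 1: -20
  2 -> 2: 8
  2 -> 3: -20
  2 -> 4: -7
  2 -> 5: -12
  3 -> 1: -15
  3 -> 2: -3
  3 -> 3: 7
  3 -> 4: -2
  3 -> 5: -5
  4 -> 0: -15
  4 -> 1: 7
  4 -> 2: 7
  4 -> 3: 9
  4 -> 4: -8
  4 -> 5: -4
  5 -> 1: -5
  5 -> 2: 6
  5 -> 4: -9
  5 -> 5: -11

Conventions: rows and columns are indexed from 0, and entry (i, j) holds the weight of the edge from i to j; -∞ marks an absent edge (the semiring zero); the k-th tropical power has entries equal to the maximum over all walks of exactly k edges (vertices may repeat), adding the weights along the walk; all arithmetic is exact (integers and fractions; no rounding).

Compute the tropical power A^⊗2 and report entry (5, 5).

A^⊗2:
  [-9, 1, 10, 10, 1, -2]
  [8, 18, 6, 2, -5, 3]
  [-21, 0, 16, 2, 1, -4]
  [-16, 5, 5, 14, 5, 2]
  [6, 16, 15, 16, 7, 4]
  [-6, 4, 14, 0, -1, -6]
Key observation: the optimum is the walk 5->2->5, with weight 6 + (-12) = -6.
Optimal value attained by: walk 5->2->5.
Answer: (A^⊗2)[5][5] = -6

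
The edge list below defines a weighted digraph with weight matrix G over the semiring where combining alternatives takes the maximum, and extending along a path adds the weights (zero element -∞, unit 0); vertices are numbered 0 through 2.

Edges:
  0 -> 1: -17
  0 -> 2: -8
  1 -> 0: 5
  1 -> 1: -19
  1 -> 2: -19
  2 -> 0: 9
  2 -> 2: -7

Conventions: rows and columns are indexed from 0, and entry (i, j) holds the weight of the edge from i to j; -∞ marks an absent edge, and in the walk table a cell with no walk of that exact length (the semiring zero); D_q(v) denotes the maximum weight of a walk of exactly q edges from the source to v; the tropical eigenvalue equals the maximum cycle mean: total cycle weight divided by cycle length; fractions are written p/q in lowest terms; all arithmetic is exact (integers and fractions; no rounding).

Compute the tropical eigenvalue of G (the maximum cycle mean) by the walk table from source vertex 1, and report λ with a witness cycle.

q=0: [-∞, 0, -∞]
q=1: [5, -19, -19]
q=2: [-10, -12, -3]
q=3: [6, -27, -10]
Optimal cycle mean attained by: cycle 0->2->0, total (-8) + 9, length 2.
Answer: λ = 1/2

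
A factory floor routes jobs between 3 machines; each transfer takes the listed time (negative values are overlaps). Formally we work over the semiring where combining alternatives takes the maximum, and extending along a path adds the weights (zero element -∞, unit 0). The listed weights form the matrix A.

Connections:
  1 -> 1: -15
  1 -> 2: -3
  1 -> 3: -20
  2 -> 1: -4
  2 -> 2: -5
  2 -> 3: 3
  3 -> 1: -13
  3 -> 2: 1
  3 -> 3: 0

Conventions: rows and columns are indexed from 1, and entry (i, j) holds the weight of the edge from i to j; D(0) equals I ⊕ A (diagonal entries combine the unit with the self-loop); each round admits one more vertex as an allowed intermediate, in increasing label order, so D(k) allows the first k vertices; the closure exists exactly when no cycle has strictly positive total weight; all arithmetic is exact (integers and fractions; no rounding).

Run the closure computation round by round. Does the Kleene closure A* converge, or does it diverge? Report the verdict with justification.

D(0):
  [0, -3, -20]
  [-4, 0, 3]
  [-13, 1, 0]
D(1):
  [0, -3, -20]
  [-4, 0, 3]
  [-13, 1, 0]
Detection: at round 2, diagonal entry (3, 3) turns strictly positive.
Key observation: the cycle 3->2->3 has total weight 1 + 3, which is strictly positive.
Answer: DIVERGES — positive cycle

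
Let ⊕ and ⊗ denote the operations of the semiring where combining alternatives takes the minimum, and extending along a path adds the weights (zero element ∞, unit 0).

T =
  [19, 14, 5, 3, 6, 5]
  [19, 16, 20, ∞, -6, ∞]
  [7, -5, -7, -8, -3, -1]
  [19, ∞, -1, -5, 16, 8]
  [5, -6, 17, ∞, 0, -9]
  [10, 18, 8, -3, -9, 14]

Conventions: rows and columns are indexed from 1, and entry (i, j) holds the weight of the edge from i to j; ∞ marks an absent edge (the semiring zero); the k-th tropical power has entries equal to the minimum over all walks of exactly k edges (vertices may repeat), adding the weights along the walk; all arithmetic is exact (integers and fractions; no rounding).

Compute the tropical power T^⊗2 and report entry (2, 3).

T^⊗2:
  [11, 0, -2, -3, -4, -3]
  [-1, -12, 11, 12, -6, -15]
  [0, -12, -14, -15, -11, -12]
  [6, -6, -8, -10, -4, -2]
  [1, -6, -1, -12, -18, -9]
  [-4, -15, -4, -8, -9, -18]
Key observation: the optimum is the walk 2->5->3, with weight (-6) + 17 = 11.
Optimal value attained by: walk 2->5->3.
Answer: (T^⊗2)[2][3] = 11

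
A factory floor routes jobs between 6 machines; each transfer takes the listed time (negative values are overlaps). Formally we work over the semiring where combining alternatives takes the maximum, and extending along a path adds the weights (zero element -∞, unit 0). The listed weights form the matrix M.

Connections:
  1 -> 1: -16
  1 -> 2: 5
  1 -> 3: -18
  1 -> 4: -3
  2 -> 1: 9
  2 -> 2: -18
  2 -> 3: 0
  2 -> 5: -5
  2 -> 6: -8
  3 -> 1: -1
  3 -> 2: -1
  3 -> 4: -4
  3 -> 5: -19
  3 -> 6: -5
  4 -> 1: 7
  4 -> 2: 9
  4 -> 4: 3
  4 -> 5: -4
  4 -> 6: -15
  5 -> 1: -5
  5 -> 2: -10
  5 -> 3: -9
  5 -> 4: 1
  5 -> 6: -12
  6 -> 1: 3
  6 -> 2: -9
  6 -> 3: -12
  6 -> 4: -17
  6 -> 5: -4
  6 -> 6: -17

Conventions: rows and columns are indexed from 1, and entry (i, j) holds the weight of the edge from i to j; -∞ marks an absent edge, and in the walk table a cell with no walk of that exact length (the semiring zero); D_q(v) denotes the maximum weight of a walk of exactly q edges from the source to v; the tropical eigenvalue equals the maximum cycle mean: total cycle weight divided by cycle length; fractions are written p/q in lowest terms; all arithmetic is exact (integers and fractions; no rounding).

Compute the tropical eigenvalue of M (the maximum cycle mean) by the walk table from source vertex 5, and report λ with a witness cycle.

q=0: [-∞, -∞, -∞, -∞, 0, -∞]
q=1: [-5, -10, -9, 1, -∞, -12]
q=2: [8, 10, -10, 4, -3, -14]
q=3: [19, 13, 10, 7, 5, 2]
q=4: [22, 24, 13, 16, 8, 5]
q=5: [33, 27, 24, 19, 19, 16]
q=6: [36, 38, 27, 30, 22, 19]
Optimal cycle mean attained by: cycle 1->2->1, total 5 + 9, length 2.
Answer: λ = 7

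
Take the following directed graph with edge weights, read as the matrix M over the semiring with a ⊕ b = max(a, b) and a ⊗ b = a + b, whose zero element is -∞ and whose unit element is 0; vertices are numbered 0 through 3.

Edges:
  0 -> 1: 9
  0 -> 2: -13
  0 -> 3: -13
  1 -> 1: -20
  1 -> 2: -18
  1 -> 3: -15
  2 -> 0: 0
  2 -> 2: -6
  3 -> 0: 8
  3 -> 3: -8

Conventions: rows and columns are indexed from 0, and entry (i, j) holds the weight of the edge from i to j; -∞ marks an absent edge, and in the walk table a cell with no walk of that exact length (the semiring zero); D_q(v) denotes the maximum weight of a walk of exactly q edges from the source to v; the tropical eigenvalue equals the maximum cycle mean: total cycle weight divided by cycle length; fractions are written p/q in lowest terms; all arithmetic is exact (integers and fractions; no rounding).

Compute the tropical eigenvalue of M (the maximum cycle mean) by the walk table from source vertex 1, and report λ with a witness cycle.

q=0: [-∞, 0, -∞, -∞]
q=1: [-∞, -20, -18, -15]
q=2: [-7, -40, -24, -23]
q=3: [-15, 2, -20, -20]
q=4: [-12, -6, -16, -13]
Optimal cycle mean attained by: cycle 0->1->3->0, total 9 + (-15) + 8, length 3.
Answer: λ = 2/3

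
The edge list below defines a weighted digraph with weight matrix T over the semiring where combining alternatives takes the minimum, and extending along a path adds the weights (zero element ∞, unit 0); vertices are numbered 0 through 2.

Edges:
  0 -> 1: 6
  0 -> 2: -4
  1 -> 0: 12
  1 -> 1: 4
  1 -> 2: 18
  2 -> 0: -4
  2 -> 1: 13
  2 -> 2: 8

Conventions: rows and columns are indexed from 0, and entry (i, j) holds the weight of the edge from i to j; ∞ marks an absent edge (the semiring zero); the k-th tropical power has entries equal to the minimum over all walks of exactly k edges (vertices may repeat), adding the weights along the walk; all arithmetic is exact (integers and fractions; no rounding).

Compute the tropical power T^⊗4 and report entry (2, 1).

T^⊗2:
  [-8, 9, 4]
  [14, 8, 8]
  [4, 2, -8]
T^⊗3:
  [0, -2, -12]
  [4, 12, 10]
  [-12, 5, 0]
T^⊗4:
  [-16, 1, -4]
  [6, 10, 0]
  [-4, -6, -16]
Key observation: the optimum is the walk 2->0->2->0->1, with weight (-4) + (-4) + (-4) + 6 = -6.
Optimal value attained by: walk 2->0->2->0->1.
Answer: (T^⊗4)[2][1] = -6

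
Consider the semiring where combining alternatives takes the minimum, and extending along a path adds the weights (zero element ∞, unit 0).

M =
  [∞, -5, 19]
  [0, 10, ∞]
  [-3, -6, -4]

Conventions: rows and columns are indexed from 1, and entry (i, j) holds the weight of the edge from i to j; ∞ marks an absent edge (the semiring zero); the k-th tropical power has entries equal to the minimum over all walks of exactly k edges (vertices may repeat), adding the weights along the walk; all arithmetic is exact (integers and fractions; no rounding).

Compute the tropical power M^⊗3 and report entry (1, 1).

M^⊗2:
  [-5, 5, 15]
  [10, -5, 19]
  [-7, -10, -8]
M^⊗3:
  [5, -10, 11]
  [-5, 5, 15]
  [-11, -14, -12]
Key observation: the optimum is the walk 1->2->2->1, with weight (-5) + 10 + 0 = 5.
Optimal value attained by: walk 1->2->2->1.
Answer: (M^⊗3)[1][1] = 5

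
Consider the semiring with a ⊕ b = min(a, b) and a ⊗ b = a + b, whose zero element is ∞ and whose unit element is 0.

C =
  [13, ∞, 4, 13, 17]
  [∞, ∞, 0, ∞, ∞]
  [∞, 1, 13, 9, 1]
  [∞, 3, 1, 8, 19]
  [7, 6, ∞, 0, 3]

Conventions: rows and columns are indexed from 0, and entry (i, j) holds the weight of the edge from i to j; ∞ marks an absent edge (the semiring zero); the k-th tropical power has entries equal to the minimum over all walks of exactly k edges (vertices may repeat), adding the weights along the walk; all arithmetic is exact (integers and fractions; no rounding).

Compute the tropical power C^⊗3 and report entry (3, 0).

C^⊗2:
  [24, 5, 14, 13, 5]
  [∞, 1, 13, 9, 1]
  [8, 7, 1, 1, 4]
  [26, 2, 3, 10, 2]
  [10, 3, 1, 3, 6]
C^⊗3:
  [12, 11, 5, 5, 8]
  [8, 7, 1, 1, 4]
  [11, 2, 2, 4, 2]
  [9, 4, 2, 2, 4]
  [13, 2, 3, 6, 2]
Key observation: the optimum is the walk 3->2->4->0, with weight 1 + 1 + 7 = 9.
Optimal value attained by: walk 3->2->4->0.
Answer: (C^⊗3)[3][0] = 9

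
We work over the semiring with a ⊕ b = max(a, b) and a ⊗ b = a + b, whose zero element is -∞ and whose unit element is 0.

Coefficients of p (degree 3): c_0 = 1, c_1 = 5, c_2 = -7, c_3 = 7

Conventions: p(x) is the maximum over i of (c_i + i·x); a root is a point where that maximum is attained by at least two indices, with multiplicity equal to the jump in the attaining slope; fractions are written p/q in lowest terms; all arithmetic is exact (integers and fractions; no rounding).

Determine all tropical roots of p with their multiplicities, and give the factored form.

hull edge (i=0, c=1) to (i=1, c=5): slope 4, span 1
hull edge (i=1, c=5) to (i=3, c=7): slope 1, span 2
Factored form: p(x) = 7 ⊗ (x ⊕ (-4)) ⊗ (x ⊕ (-1)) ⊗ (x ⊕ (-1))
Answer: roots = -4 (mult 1), -1 (mult 2)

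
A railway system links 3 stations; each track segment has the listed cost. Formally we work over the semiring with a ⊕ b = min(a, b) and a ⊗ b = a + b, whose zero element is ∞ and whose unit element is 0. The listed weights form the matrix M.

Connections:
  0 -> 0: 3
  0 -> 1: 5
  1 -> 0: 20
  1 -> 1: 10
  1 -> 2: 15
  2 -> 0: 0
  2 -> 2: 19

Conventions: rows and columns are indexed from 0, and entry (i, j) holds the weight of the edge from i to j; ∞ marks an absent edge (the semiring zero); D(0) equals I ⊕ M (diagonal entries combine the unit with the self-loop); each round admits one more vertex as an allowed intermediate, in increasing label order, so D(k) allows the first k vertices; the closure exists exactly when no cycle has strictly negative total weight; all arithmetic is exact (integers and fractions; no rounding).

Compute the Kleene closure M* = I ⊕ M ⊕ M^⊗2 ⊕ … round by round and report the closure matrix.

D(0):
  [0, 5, ∞]
  [20, 0, 15]
  [0, ∞, 0]
D(1):
  [0, 5, ∞]
  [20, 0, 15]
  [0, 5, 0]
D(2):
  [0, 5, 20]
  [20, 0, 15]
  [0, 5, 0]
D(3):
  [0, 5, 20]
  [15, 0, 15]
  [0, 5, 0]
Answer: M* = [[0, 5, 20], [15, 0, 15], [0, 5, 0]]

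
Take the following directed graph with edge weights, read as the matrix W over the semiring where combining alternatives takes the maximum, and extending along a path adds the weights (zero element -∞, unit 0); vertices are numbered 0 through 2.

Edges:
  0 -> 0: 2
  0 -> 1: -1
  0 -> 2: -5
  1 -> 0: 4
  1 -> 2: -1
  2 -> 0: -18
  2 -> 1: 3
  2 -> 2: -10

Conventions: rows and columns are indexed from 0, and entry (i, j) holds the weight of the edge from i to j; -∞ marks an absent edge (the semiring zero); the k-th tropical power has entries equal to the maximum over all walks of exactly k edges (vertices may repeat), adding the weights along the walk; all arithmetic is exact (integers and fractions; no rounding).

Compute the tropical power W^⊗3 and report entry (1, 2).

W^⊗2:
  [4, 1, -2]
  [6, 3, -1]
  [7, -7, 2]
W^⊗3:
  [6, 3, 0]
  [8, 5, 2]
  [9, 6, 2]
Key observation: the optimum is the walk 1->0->1->2, with weight 4 + (-1) + (-1) = 2.
Optimal value attained by: walk 1->0->1->2.
Answer: (W^⊗3)[1][2] = 2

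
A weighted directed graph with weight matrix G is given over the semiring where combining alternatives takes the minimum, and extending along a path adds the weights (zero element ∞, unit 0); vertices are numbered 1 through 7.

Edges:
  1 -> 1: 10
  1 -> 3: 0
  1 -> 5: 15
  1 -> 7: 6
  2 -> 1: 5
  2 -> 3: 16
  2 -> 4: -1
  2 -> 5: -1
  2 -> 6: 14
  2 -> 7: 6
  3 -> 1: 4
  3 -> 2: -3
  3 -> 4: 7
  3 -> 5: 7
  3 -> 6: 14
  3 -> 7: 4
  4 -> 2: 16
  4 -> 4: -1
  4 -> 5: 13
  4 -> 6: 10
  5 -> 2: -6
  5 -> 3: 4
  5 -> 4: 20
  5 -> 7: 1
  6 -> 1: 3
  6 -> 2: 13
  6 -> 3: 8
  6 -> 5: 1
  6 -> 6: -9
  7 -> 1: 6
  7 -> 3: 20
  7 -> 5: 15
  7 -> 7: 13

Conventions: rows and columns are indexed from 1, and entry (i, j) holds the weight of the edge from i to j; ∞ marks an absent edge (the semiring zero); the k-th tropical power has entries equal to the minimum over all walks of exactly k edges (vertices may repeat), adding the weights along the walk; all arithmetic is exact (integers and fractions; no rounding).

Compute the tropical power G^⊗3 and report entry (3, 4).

G^⊗2:
  [4, -3, 10, 7, 7, 14, 4]
  [12, -7, 3, -2, 12, 5, 0]
  [2, 1, 4, -4, -4, 5, 3]
  [13, 7, 17, -2, 11, 1, 14]
  [-1, 1, 10, -7, -7, 8, 0]
  [-6, -5, -1, 12, -8, -18, 2]
  [16, 9, 6, 27, 21, 34, 12]
G^⊗3:
  [2, 1, 4, -4, -4, 5, 3]
  [-2, 0, 9, -8, -8, -4, -1]
  [6, -10, 0, -5, 0, -4, -3]
  [4, 5, 9, -3, 2, -8, 12]
  [6, -13, -3, -8, 0, -1, -6]
  [-15, -14, -10, -6, -17, -27, -7]
  [10, 3, 16, 8, 8, 20, 10]
Key observation: the optimum is the walk 3->2->4->4, with weight (-3) + (-1) + (-1) = -5.
Optimal value attained by: walk 3->2->4->4.
Answer: (G^⊗3)[3][4] = -5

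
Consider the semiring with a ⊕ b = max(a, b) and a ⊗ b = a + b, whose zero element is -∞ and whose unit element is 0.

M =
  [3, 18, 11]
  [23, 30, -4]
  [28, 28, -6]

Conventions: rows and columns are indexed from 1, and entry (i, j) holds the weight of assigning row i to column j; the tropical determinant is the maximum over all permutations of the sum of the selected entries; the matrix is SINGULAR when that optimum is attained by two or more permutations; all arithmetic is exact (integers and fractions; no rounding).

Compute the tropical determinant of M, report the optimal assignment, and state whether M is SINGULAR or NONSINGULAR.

σ = (1, 2, 3): 3 + 30 + (-6) = 27
σ = (1, 3, 2): 3 + (-4) + 28 = 27
σ = (2, 1, 3): 18 + 23 + (-6) = 35
σ = (2, 3, 1): 18 + (-4) + 28 = 42
σ = (3, 1, 2): 11 + 23 + 28 = 62
σ = (3, 2, 1): 11 + 30 + 28 = 69
Optimal value attained by: σ = (3, 2, 1).
Answer: det⊕(M) = 69; verdict: NONSINGULAR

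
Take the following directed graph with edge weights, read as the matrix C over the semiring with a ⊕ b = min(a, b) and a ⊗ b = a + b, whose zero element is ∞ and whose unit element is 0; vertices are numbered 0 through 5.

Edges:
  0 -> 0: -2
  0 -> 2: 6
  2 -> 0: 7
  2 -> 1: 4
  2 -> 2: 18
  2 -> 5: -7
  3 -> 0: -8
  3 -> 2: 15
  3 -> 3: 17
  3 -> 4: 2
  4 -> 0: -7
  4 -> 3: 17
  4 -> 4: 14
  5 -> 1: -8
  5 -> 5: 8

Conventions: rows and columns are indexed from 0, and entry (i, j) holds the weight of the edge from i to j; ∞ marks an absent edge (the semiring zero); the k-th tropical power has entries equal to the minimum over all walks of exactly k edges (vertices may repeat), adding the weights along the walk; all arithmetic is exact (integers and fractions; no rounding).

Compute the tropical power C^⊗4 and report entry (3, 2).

C^⊗2:
  [-4, 10, 4, ∞, ∞, -1]
  [∞, ∞, ∞, ∞, ∞, ∞]
  [5, -15, 13, ∞, ∞, 1]
  [-10, 19, -2, 19, 16, 8]
  [-9, ∞, -1, 31, 19, ∞]
  [∞, 0, ∞, ∞, ∞, 16]
C^⊗3:
  [-6, -9, 2, ∞, ∞, -3]
  [∞, ∞, ∞, ∞, ∞, ∞]
  [3, -7, 11, ∞, ∞, 6]
  [-12, 0, -4, 33, 21, -9]
  [-11, 3, -3, 36, 33, -8]
  [∞, 8, ∞, ∞, ∞, 24]
C^⊗4:
  [-8, -11, 0, ∞, ∞, -5]
  [∞, ∞, ∞, ∞, ∞, ∞]
  [1, -2, 9, ∞, ∞, 4]
  [-14, -17, -6, 38, 35, -11]
  [-13, -16, -5, 50, 38, -10]
  [∞, 16, ∞, ∞, ∞, 32]
Key observation: the optimum is the walk 3->0->0->0->2, with weight (-8) + (-2) + (-2) + 6 = -6.
Optimal value attained by: walk 3->0->0->0->2.
Answer: (C^⊗4)[3][2] = -6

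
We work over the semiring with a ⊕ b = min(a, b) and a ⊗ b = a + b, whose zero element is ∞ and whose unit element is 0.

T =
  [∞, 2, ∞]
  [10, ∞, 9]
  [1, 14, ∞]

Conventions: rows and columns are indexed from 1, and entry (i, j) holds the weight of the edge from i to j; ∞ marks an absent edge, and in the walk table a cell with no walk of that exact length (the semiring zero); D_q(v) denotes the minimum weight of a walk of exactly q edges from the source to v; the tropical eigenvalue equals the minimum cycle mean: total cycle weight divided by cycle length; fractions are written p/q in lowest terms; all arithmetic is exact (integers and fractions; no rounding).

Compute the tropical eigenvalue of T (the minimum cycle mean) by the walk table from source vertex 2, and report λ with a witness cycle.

q=0: [∞, 0, ∞]
q=1: [10, ∞, 9]
q=2: [10, 12, ∞]
q=3: [22, 12, 21]
Optimal cycle mean attained by: cycle 1->2->3->1, total 2 + 9 + 1, length 3.
Answer: λ = 4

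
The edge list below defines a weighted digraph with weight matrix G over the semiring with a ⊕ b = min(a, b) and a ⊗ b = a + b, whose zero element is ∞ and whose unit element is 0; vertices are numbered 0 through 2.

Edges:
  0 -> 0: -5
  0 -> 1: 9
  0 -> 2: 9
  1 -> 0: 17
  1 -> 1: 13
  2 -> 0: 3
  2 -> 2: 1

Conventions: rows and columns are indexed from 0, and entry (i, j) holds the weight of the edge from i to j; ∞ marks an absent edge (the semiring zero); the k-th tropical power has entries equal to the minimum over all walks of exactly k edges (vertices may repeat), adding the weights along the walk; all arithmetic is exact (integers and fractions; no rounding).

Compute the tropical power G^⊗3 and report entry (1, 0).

G^⊗2:
  [-10, 4, 4]
  [12, 26, 26]
  [-2, 12, 2]
G^⊗3:
  [-15, -1, -1]
  [7, 21, 21]
  [-7, 7, 3]
Key observation: the optimum is the walk 1->0->0->0, with weight 17 + (-5) + (-5) = 7.
Optimal value attained by: walk 1->0->0->0.
Answer: (G^⊗3)[1][0] = 7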